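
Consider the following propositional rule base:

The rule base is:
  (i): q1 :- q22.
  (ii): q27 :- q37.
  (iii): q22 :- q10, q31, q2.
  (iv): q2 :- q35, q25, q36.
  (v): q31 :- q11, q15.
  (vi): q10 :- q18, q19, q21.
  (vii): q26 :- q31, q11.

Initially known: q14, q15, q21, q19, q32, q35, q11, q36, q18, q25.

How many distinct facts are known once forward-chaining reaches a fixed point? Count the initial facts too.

Round 1 — (iv), (v), (vi), derive q2, q31, q10.
Round 2 — (iii), (vii), derive q22, q26.
Round 3 — (i), derive q1.
Closure: {q1, q10, q11, q14, q15, q18, q19, q2, q21, q22, q25, q26, q31, q32, q35, q36} — 16 facts.

16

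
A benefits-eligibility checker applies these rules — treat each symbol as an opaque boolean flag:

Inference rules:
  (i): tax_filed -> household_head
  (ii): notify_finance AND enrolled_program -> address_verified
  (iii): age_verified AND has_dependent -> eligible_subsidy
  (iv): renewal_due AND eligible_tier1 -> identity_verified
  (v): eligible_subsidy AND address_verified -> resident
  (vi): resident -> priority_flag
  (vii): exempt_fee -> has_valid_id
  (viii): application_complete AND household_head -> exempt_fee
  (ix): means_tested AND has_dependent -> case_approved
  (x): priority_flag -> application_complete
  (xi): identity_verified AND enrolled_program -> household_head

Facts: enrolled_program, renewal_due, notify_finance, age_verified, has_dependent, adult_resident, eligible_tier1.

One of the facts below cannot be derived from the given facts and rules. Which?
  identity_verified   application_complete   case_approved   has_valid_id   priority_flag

case_approved

[1] (ii) [notify_finance AND enrolled_program -> address_verified]; (iii) [age_verified AND has_dependent -> eligible_subsidy]; (iv) [renewal_due AND eligible_tier1 -> identity_verified]. ⇒ new: address_verified, eligible_subsidy, identity_verified.
[2] (v) [eligible_subsidy AND address_verified -> resident]; (xi) [identity_verified AND enrolled_program -> household_head]. ⇒ new: resident, household_head.
[3] (vi) [resident -> priority_flag]. ⇒ new: priority_flag.
[4] (x) [priority_flag -> application_complete]. ⇒ new: application_complete.
[5] (viii) [application_complete AND household_head -> exempt_fee]. ⇒ new: exempt_fee.
[6] (vii) [exempt_fee -> has_valid_id]. ⇒ new: has_valid_id.
Derived: priority_flag (round 3), application_complete (round 4), identity_verified (round 1), has_valid_id (round 6). case_approved never appears in any round.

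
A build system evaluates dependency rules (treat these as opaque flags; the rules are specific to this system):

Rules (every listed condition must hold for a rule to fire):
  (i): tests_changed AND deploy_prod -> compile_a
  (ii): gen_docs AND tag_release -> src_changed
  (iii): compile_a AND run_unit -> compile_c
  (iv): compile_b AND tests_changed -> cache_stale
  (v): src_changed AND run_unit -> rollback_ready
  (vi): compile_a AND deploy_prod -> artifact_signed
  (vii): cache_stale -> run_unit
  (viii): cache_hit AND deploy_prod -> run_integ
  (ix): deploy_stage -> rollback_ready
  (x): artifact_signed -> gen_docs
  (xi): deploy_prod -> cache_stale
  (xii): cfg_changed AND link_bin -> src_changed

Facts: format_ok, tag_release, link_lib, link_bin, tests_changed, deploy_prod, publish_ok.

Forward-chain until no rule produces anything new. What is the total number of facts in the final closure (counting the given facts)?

Round 1: (i) [tests_changed AND deploy_prod -> compile_a]; (xi) [deploy_prod -> cache_stale]. New: compile_a, cache_stale.
Round 2: (vi) [compile_a AND deploy_prod -> artifact_signed]; (vii) [cache_stale -> run_unit]. New: artifact_signed, run_unit.
Round 3: (iii) [compile_a AND run_unit -> compile_c]; (x) [artifact_signed -> gen_docs]. New: compile_c, gen_docs.
Round 4: (ii) [gen_docs AND tag_release -> src_changed]. New: src_changed.
Round 5: (v) [src_changed AND run_unit -> rollback_ready]. New: rollback_ready.
Closure: {artifact_signed, cache_stale, compile_a, compile_c, deploy_prod, format_ok, gen_docs, link_bin, link_lib, publish_ok, rollback_ready, run_unit, src_changed, tag_release, tests_changed} — 15 facts.

15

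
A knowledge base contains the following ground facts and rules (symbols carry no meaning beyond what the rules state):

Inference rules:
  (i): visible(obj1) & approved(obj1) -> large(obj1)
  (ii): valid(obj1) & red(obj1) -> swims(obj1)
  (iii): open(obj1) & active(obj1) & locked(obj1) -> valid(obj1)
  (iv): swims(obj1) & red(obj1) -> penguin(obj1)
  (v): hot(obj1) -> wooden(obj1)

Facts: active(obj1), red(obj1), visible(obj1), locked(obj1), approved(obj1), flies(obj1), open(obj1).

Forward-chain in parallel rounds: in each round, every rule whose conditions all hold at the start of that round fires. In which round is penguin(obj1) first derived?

3

Round 1 — (i), (iii), derive large(obj1), valid(obj1).
Round 2 — (ii), derive swims(obj1).
Round 3 — (iv), derive penguin(obj1).
penguin(obj1) first appears in round 3.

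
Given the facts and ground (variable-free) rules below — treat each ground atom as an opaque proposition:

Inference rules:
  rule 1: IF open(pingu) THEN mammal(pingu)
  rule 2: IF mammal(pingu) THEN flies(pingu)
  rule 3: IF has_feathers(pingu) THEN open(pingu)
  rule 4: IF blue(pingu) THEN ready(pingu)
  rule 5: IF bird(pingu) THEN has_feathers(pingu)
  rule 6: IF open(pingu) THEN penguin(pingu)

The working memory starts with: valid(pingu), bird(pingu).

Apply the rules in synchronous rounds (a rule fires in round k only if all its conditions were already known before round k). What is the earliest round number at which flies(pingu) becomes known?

4

Round 1: rule 5 [IF bird(pingu) THEN has_feathers(pingu)]. New: has_feathers(pingu).
Round 2: rule 3 [IF has_feathers(pingu) THEN open(pingu)]. New: open(pingu).
Round 3: rule 1 [IF open(pingu) THEN mammal(pingu)]; rule 6 [IF open(pingu) THEN penguin(pingu)]. New: mammal(pingu), penguin(pingu).
Round 4: rule 2 [IF mammal(pingu) THEN flies(pingu)]. New: flies(pingu).
flies(pingu) first appears in round 4.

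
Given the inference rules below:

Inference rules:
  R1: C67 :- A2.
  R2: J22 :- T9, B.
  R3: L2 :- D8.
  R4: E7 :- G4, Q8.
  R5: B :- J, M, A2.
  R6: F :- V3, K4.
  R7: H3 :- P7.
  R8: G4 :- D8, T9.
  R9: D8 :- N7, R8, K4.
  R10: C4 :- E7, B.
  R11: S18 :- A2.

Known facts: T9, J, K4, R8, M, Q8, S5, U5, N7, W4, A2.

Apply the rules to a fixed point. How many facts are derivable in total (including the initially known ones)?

Round 1 fires R1, R5, R9, R11, giving C67, B, D8, S18.
Round 2 fires R2, R3, R8, giving J22, L2, G4.
Round 3 fires R4, giving E7.
Round 4 fires R10, giving C4.
Closure: {A2, B, C4, C67, D8, E7, G4, J, J22, K4, L2, M, N7, Q8, R8, S18, S5, T9, U5, W4} — 20 facts.

20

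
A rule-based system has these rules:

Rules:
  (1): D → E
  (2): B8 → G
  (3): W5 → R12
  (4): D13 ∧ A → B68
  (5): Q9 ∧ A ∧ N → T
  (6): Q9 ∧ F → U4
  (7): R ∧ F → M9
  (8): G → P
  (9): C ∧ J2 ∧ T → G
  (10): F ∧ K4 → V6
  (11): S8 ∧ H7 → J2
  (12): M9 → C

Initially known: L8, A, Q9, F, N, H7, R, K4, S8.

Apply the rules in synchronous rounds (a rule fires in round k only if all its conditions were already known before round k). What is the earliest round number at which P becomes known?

Round 1: (5) [Q9 ∧ A ∧ N → T]; (6) [Q9 ∧ F → U4]; (7) [R ∧ F → M9]; (10) [F ∧ K4 → V6]; (11) [S8 ∧ H7 → J2]. New: T, U4, M9, V6, J2.
Round 2: (12) [M9 → C]. New: C.
Round 3: (9) [C ∧ J2 ∧ T → G]. New: G.
Round 4: (8) [G → P]. New: P.
P first appears in round 4.

4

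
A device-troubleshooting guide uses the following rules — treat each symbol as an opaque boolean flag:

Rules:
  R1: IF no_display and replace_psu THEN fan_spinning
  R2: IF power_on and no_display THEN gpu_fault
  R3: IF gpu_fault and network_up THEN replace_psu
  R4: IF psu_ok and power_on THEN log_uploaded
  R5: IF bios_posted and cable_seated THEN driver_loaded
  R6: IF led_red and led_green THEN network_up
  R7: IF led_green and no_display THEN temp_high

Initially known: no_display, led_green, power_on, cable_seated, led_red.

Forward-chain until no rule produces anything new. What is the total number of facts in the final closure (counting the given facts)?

Round 1 fires R2, R6, R7, giving gpu_fault, network_up, temp_high.
Round 2 fires R3, giving replace_psu.
Round 3 fires R1, giving fan_spinning.
Closure: {cable_seated, fan_spinning, gpu_fault, led_green, led_red, network_up, no_display, power_on, replace_psu, temp_high} — 10 facts.

10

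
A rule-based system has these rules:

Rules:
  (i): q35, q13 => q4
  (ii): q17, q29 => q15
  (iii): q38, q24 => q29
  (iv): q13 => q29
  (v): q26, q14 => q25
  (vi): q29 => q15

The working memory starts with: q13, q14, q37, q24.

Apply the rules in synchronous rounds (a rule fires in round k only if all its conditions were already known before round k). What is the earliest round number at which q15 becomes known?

2

Round 1: (iv) [q13 => q29]. New: q29.
Round 2: (vi) [q29 => q15]. New: q15.
q15 first appears in round 2.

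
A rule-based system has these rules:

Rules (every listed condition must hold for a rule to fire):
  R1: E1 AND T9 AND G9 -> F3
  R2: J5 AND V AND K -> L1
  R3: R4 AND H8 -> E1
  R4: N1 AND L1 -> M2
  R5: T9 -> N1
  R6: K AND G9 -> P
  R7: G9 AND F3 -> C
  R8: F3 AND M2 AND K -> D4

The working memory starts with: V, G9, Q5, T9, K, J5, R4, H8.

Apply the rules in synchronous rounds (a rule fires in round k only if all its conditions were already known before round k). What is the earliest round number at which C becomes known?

Round 1 — R2, R3, R5, R6, derive L1, E1, N1, P.
Round 2 — R1, R4, derive F3, M2.
Round 3 — R7, R8, derive C, D4.
C first appears in round 3.

3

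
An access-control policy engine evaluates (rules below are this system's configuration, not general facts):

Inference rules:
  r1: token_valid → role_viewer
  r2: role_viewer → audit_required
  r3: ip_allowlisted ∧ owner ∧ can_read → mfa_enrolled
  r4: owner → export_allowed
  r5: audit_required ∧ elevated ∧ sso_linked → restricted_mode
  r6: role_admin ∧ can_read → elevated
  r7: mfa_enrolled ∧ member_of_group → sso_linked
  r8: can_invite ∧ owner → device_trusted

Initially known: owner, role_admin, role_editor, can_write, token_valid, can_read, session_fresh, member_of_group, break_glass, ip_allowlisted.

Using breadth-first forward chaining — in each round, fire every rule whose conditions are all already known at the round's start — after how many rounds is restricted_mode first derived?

Round 1 fires r1, r3, r4, r6, giving role_viewer, mfa_enrolled, export_allowed, elevated.
Round 2 fires r2, r7, giving audit_required, sso_linked.
Round 3 fires r5, giving restricted_mode.
restricted_mode first appears in round 3.

3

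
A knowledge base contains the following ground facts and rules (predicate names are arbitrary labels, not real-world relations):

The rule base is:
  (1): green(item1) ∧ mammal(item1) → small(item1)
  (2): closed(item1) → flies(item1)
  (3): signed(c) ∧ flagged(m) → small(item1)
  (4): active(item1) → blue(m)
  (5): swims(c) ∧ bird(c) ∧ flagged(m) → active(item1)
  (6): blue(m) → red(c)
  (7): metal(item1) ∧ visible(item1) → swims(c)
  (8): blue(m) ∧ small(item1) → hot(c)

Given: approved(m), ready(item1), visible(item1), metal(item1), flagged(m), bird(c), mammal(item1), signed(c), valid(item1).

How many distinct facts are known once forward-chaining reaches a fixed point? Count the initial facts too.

Round 1 — (3), (7), derive small(item1), swims(c).
Round 2 — (5), derive active(item1).
Round 3 — (4), derive blue(m).
Round 4 — (6), (8), derive red(c), hot(c).
Closure: {active(item1), approved(m), bird(c), blue(m), flagged(m), hot(c), mammal(item1), metal(item1), ready(item1), red(c), signed(c), small(item1), swims(c), valid(item1), visible(item1)} — 15 facts.

15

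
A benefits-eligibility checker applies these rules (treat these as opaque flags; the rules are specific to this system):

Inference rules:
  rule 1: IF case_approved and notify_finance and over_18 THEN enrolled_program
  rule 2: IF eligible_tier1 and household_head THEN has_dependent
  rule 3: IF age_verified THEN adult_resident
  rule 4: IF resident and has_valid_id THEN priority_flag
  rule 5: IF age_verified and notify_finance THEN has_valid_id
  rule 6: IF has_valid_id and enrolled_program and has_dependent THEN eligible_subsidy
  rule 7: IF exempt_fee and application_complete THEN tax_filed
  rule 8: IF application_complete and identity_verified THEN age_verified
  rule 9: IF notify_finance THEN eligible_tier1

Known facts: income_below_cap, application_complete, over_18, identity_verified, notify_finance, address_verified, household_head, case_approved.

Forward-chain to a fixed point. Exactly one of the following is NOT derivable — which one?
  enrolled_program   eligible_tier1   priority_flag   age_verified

[1] rule 1 [IF case_approved and notify_finance and over_18 THEN enrolled_program]; rule 8 [IF application_complete and identity_verified THEN age_verified]; rule 9 [IF notify_finance THEN eligible_tier1]. ⇒ new: enrolled_program, age_verified, eligible_tier1.
[2] rule 2 [IF eligible_tier1 and household_head THEN has_dependent]; rule 3 [IF age_verified THEN adult_resident]; rule 5 [IF age_verified and notify_finance THEN has_valid_id]. ⇒ new: has_dependent, adult_resident, has_valid_id.
[3] rule 6 [IF has_valid_id and enrolled_program and has_dependent THEN eligible_subsidy]. ⇒ new: eligible_subsidy.
Derived: eligible_tier1 (round 1), enrolled_program (round 1), age_verified (round 1). priority_flag never appears in any round.

priority_flag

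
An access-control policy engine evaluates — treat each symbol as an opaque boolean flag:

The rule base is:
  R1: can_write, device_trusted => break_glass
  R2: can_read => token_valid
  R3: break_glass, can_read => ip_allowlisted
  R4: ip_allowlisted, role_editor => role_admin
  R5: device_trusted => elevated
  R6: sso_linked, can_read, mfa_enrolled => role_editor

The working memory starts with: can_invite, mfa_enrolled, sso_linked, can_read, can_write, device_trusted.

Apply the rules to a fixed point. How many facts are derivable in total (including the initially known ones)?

12

Round 1: R1 [can_write, device_trusted => break_glass]; R2 [can_read => token_valid]; R5 [device_trusted => elevated]; R6 [sso_linked, can_read, mfa_enrolled => role_editor]. Adds break_glass, token_valid, elevated, role_editor.
Round 2: R3 [break_glass, can_read => ip_allowlisted]. Adds ip_allowlisted.
Round 3: R4 [ip_allowlisted, role_editor => role_admin]. Adds role_admin.
Closure: {break_glass, can_invite, can_read, can_write, device_trusted, elevated, ip_allowlisted, mfa_enrolled, role_admin, role_editor, sso_linked, token_valid} — 12 facts.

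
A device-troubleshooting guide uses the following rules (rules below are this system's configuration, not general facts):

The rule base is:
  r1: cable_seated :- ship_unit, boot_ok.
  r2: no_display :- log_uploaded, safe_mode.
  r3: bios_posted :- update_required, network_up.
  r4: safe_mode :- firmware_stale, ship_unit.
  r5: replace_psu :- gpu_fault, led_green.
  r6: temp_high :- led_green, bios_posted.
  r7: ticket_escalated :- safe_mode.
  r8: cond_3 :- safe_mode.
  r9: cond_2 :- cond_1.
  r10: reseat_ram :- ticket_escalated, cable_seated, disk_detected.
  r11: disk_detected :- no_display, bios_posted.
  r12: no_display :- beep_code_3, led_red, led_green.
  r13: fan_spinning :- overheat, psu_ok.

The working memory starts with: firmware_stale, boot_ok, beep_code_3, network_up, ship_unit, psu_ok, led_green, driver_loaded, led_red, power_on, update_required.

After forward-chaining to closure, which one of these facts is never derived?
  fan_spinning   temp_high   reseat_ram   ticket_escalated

Round 1: r1 [cable_seated :- ship_unit, boot_ok.]; r3 [bios_posted :- update_required, network_up.]; r4 [safe_mode :- firmware_stale, ship_unit.]; r12 [no_display :- beep_code_3, led_red, led_green.]. Adds cable_seated, bios_posted, safe_mode, no_display.
Round 2: r6 [temp_high :- led_green, bios_posted.]; r7 [ticket_escalated :- safe_mode.]; r8 [cond_3 :- safe_mode.]; r11 [disk_detected :- no_display, bios_posted.]. Adds temp_high, ticket_escalated, cond_3, disk_detected.
Round 3: r10 [reseat_ram :- ticket_escalated, cable_seated, disk_detected.]. Adds reseat_ram.
Derived: temp_high (round 2), reseat_ram (round 3), ticket_escalated (round 2). fan_spinning never appears in any round.

fan_spinning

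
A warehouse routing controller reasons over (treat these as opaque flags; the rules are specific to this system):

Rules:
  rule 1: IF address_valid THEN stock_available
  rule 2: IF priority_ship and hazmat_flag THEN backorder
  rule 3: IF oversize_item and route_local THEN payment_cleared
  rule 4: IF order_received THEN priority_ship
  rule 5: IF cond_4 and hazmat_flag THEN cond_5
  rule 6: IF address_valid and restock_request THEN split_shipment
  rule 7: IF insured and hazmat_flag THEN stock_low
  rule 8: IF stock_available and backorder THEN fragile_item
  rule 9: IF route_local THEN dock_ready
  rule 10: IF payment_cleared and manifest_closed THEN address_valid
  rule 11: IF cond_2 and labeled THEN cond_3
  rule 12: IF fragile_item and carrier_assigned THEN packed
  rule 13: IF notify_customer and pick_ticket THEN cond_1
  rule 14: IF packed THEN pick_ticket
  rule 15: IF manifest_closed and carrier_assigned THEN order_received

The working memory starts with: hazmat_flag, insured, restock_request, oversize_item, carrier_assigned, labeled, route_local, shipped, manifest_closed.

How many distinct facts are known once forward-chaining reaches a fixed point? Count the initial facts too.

21

[1] rule 3 [IF oversize_item and route_local THEN payment_cleared]; rule 7 [IF insured and hazmat_flag THEN stock_low]; rule 9 [IF route_local THEN dock_ready]; rule 15 [IF manifest_closed and carrier_assigned THEN order_received]. ⇒ new: payment_cleared, stock_low, dock_ready, order_received.
[2] rule 4 [IF order_received THEN priority_ship]; rule 10 [IF payment_cleared and manifest_closed THEN address_valid]. ⇒ new: priority_ship, address_valid.
[3] rule 1 [IF address_valid THEN stock_available]; rule 2 [IF priority_ship and hazmat_flag THEN backorder]; rule 6 [IF address_valid and restock_request THEN split_shipment]. ⇒ new: stock_available, backorder, split_shipment.
[4] rule 8 [IF stock_available and backorder THEN fragile_item]. ⇒ new: fragile_item.
[5] rule 12 [IF fragile_item and carrier_assigned THEN packed]. ⇒ new: packed.
[6] rule 14 [IF packed THEN pick_ticket]. ⇒ new: pick_ticket.
Closure: {address_valid, backorder, carrier_assigned, dock_ready, fragile_item, hazmat_flag, insured, labeled, manifest_closed, order_received, oversize_item, packed, payment_cleared, pick_ticket, priority_ship, restock_request, route_local, shipped, split_shipment, stock_available, stock_low} — 21 facts.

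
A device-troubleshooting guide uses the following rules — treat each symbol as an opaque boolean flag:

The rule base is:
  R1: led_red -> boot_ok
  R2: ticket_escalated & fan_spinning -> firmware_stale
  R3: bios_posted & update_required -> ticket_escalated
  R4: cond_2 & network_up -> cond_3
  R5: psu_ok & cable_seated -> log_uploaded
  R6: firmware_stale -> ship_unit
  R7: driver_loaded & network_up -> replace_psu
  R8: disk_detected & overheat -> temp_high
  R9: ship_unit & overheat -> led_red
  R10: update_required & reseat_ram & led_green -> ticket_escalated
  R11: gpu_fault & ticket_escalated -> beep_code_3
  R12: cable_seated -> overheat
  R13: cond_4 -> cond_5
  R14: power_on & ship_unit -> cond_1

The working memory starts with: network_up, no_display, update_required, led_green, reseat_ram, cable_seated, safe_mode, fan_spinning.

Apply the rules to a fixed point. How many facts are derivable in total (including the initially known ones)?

14

Round 1 fires R10, R12, giving ticket_escalated, overheat.
Round 2 fires R2, giving firmware_stale.
Round 3 fires R6, giving ship_unit.
Round 4 fires R9, giving led_red.
Round 5 fires R1, giving boot_ok.
Closure: {boot_ok, cable_seated, fan_spinning, firmware_stale, led_green, led_red, network_up, no_display, overheat, reseat_ram, safe_mode, ship_unit, ticket_escalated, update_required} — 14 facts.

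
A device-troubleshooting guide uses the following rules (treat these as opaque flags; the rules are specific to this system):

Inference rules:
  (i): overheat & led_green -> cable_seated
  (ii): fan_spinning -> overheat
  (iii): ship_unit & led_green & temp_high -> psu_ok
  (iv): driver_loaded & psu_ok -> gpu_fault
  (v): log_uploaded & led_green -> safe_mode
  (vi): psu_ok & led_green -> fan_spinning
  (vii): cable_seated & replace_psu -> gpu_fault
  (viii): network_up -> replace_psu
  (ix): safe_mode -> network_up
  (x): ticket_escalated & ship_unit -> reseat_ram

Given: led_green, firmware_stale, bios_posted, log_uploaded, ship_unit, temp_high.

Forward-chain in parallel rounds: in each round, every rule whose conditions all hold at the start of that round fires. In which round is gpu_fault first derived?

Round 1: (iii) [ship_unit & led_green & temp_high -> psu_ok]; (v) [log_uploaded & led_green -> safe_mode]. Adds psu_ok, safe_mode.
Round 2: (vi) [psu_ok & led_green -> fan_spinning]; (ix) [safe_mode -> network_up]. Adds fan_spinning, network_up.
Round 3: (ii) [fan_spinning -> overheat]; (viii) [network_up -> replace_psu]. Adds overheat, replace_psu.
Round 4: (i) [overheat & led_green -> cable_seated]. Adds cable_seated.
Round 5: (vii) [cable_seated & replace_psu -> gpu_fault]. Adds gpu_fault.
gpu_fault first appears in round 5.

5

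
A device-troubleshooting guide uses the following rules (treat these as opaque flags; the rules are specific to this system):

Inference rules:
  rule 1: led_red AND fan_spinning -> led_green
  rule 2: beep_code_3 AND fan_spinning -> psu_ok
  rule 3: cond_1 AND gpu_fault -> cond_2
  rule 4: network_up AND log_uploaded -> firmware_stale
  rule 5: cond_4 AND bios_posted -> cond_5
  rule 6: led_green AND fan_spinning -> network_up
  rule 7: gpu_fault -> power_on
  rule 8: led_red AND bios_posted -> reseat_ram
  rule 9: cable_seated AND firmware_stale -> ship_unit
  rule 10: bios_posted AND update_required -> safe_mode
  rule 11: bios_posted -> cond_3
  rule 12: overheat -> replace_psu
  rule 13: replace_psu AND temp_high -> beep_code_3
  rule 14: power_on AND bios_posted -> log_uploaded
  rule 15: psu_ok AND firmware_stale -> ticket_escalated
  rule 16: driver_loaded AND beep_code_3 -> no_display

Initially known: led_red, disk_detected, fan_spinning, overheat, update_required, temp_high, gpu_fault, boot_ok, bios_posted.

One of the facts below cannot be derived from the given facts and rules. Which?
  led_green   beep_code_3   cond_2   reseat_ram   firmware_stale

cond_2

Round 1: rule 1 [led_red AND fan_spinning -> led_green]; rule 7 [gpu_fault -> power_on]; rule 8 [led_red AND bios_posted -> reseat_ram]; rule 10 [bios_posted AND update_required -> safe_mode]; rule 11 [bios_posted -> cond_3]; rule 12 [overheat -> replace_psu]. New: led_green, power_on, reseat_ram, safe_mode, cond_3, replace_psu.
Round 2: rule 6 [led_green AND fan_spinning -> network_up]; rule 13 [replace_psu AND temp_high -> beep_code_3]; rule 14 [power_on AND bios_posted -> log_uploaded]. New: network_up, beep_code_3, log_uploaded.
Round 3: rule 2 [beep_code_3 AND fan_spinning -> psu_ok]; rule 4 [network_up AND log_uploaded -> firmware_stale]. New: psu_ok, firmware_stale.
Round 4: rule 15 [psu_ok AND firmware_stale -> ticket_escalated]. New: ticket_escalated.
Derived: led_green (round 1), firmware_stale (round 3), reseat_ram (round 1), beep_code_3 (round 2). cond_2 never appears in any round.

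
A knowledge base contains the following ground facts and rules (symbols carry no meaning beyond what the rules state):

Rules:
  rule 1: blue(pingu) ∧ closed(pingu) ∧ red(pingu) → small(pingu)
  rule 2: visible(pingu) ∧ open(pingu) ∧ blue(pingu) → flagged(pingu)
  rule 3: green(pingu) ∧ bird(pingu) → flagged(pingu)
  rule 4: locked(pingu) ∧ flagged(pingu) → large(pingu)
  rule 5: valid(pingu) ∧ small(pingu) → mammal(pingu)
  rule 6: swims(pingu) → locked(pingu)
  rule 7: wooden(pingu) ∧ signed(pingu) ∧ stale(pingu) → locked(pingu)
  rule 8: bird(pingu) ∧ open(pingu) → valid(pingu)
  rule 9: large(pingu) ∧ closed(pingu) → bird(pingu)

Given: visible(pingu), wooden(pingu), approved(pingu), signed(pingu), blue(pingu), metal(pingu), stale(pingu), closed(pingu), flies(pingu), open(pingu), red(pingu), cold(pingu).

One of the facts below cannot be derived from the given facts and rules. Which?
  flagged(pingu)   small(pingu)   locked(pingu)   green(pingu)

green(pingu)

Round 1: rule 1 [blue(pingu) ∧ closed(pingu) ∧ red(pingu) → small(pingu)]; rule 2 [visible(pingu) ∧ open(pingu) ∧ blue(pingu) → flagged(pingu)]; rule 7 [wooden(pingu) ∧ signed(pingu) ∧ stale(pingu) → locked(pingu)]. New: small(pingu), flagged(pingu), locked(pingu).
Round 2: rule 4 [locked(pingu) ∧ flagged(pingu) → large(pingu)]. New: large(pingu).
Round 3: rule 9 [large(pingu) ∧ closed(pingu) → bird(pingu)]. New: bird(pingu).
Round 4: rule 8 [bird(pingu) ∧ open(pingu) → valid(pingu)]. New: valid(pingu).
Round 5: rule 5 [valid(pingu) ∧ small(pingu) → mammal(pingu)]. New: mammal(pingu).
Derived: locked(pingu) (round 1), small(pingu) (round 1), flagged(pingu) (round 1). green(pingu) never appears in any round.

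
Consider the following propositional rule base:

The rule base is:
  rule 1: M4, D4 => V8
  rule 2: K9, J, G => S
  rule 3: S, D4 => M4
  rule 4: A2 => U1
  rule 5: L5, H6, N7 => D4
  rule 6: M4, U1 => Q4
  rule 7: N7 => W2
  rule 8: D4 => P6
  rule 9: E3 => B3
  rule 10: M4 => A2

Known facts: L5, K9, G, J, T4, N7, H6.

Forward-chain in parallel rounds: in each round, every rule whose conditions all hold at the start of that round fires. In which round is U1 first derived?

4

Round 1 — rule 2, rule 5, rule 7, derive S, D4, W2.
Round 2 — rule 3, rule 8, derive M4, P6.
Round 3 — rule 1, rule 10, derive V8, A2.
Round 4 — rule 4, derive U1.
U1 first appears in round 4.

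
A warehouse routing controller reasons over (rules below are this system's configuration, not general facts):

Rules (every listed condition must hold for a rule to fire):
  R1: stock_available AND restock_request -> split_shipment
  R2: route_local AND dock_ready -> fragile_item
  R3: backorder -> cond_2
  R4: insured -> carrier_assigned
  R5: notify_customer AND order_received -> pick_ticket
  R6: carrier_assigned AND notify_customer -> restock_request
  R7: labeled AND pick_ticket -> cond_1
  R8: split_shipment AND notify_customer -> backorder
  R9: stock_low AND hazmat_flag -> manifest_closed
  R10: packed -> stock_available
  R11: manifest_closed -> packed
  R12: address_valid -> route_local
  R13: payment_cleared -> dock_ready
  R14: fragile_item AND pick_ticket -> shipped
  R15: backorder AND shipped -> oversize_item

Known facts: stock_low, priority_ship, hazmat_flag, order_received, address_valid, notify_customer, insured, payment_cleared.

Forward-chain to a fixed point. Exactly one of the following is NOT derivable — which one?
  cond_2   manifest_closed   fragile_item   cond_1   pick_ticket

cond_1

Round 1: R4 [insured -> carrier_assigned]; R5 [notify_customer AND order_received -> pick_ticket]; R9 [stock_low AND hazmat_flag -> manifest_closed]; R12 [address_valid -> route_local]; R13 [payment_cleared -> dock_ready]. New: carrier_assigned, pick_ticket, manifest_closed, route_local, dock_ready.
Round 2: R2 [route_local AND dock_ready -> fragile_item]; R6 [carrier_assigned AND notify_customer -> restock_request]; R11 [manifest_closed -> packed]. New: fragile_item, restock_request, packed.
Round 3: R10 [packed -> stock_available]; R14 [fragile_item AND pick_ticket -> shipped]. New: stock_available, shipped.
Round 4: R1 [stock_available AND restock_request -> split_shipment]. New: split_shipment.
Round 5: R8 [split_shipment AND notify_customer -> backorder]. New: backorder.
Round 6: R3 [backorder -> cond_2]; R15 [backorder AND shipped -> oversize_item]. New: cond_2, oversize_item.
Derived: manifest_closed (round 1), pick_ticket (round 1), fragile_item (round 2), cond_2 (round 6). cond_1 never appears in any round.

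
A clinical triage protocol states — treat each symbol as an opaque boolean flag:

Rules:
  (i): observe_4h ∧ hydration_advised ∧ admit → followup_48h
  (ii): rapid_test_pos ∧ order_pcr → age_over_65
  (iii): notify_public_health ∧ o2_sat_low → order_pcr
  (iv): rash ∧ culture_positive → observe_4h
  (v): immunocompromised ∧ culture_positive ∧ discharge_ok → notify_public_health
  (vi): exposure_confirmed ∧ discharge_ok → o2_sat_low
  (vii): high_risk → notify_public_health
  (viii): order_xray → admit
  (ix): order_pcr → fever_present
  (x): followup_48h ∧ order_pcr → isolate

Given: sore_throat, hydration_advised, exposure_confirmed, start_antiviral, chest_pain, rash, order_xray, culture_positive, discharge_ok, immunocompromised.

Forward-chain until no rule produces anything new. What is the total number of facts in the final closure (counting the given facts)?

Round 1 — (iv), (v), (vi), (viii), derive observe_4h, notify_public_health, o2_sat_low, admit.
Round 2 — (i), (iii), derive followup_48h, order_pcr.
Round 3 — (ix), (x), derive fever_present, isolate.
Closure: {admit, chest_pain, culture_positive, discharge_ok, exposure_confirmed, fever_present, followup_48h, hydration_advised, immunocompromised, isolate, notify_public_health, o2_sat_low, observe_4h, order_pcr, order_xray, rash, sore_throat, start_antiviral} — 18 facts.

18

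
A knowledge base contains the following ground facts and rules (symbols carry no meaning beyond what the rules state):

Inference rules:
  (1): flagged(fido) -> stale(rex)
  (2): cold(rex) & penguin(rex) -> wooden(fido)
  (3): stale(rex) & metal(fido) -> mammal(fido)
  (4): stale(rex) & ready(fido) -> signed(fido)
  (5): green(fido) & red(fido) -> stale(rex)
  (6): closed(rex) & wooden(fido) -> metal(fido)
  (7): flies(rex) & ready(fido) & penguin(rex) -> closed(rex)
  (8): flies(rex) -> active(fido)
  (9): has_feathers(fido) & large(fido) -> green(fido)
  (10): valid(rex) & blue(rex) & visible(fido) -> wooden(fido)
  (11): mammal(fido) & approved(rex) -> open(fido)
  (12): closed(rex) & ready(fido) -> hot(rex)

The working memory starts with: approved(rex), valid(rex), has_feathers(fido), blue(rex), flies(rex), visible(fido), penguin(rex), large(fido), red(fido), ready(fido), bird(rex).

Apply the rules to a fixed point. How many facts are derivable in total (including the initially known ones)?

21

Round 1 — (7), (8), (9), (10), derive closed(rex), active(fido), green(fido), wooden(fido).
Round 2 — (5), (6), (12), derive stale(rex), metal(fido), hot(rex).
Round 3 — (3), (4), derive mammal(fido), signed(fido).
Round 4 — (11), derive open(fido).
Closure: {active(fido), approved(rex), bird(rex), blue(rex), closed(rex), flies(rex), green(fido), has_feathers(fido), hot(rex), large(fido), mammal(fido), metal(fido), open(fido), penguin(rex), ready(fido), red(fido), signed(fido), stale(rex), valid(rex), visible(fido), wooden(fido)} — 21 facts.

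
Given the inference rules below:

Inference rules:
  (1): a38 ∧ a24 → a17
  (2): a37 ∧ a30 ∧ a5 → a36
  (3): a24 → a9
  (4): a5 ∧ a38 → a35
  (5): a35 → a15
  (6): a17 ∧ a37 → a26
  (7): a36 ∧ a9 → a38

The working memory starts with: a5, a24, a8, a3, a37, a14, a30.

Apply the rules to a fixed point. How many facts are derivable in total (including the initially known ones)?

14

Round 1 — (2), (3), derive a36, a9.
Round 2 — (7), derive a38.
Round 3 — (1), (4), derive a17, a35.
Round 4 — (5), (6), derive a15, a26.
Closure: {a14, a15, a17, a24, a26, a3, a30, a35, a36, a37, a38, a5, a8, a9} — 14 facts.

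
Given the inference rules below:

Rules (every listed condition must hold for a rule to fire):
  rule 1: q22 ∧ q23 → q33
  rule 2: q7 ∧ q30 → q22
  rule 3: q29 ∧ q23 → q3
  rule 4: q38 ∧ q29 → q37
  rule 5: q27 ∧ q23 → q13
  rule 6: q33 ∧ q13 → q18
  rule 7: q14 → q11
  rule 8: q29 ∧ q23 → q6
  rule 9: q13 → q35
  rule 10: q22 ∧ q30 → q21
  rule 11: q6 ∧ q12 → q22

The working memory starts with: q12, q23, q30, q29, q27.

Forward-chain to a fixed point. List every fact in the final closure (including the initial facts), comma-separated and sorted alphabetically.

Round 1 — rule 3, rule 5, rule 8, derive q3, q13, q6.
Round 2 — rule 9, rule 11, derive q35, q22.
Round 3 — rule 1, rule 10, derive q33, q21.
Round 4 — rule 6, derive q18.

q12, q13, q18, q21, q22, q23, q27, q29, q3, q30, q33, q35, q6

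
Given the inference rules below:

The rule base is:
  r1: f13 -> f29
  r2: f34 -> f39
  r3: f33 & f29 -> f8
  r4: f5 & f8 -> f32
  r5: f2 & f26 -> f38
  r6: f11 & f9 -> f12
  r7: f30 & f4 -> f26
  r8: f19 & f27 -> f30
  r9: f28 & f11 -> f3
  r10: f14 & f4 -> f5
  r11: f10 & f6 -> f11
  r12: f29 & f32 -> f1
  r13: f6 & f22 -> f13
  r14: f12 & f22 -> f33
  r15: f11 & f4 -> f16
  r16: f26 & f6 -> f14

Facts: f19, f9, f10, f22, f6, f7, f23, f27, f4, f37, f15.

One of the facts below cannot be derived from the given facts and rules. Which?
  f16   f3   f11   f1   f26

Round 1: r8 [f19 & f27 -> f30]; r11 [f10 & f6 -> f11]; r13 [f6 & f22 -> f13]. New: f30, f11, f13.
Round 2: r1 [f13 -> f29]; r6 [f11 & f9 -> f12]; r7 [f30 & f4 -> f26]; r15 [f11 & f4 -> f16]. New: f29, f12, f26, f16.
Round 3: r14 [f12 & f22 -> f33]; r16 [f26 & f6 -> f14]. New: f33, f14.
Round 4: r3 [f33 & f29 -> f8]; r10 [f14 & f4 -> f5]. New: f8, f5.
Round 5: r4 [f5 & f8 -> f32]. New: f32.
Round 6: r12 [f29 & f32 -> f1]. New: f1.
Derived: f26 (round 2), f11 (round 1), f1 (round 6), f16 (round 2). f3 never appears in any round.

f3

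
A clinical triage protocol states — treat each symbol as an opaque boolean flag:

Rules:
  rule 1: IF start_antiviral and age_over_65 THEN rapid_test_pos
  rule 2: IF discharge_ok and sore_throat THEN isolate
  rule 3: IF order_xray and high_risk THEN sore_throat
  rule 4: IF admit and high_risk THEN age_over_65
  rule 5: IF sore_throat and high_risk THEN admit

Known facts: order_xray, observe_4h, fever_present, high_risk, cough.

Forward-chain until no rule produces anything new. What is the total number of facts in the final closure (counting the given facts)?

8

Round 1: rule 3 [IF order_xray and high_risk THEN sore_throat]. New: sore_throat.
Round 2: rule 5 [IF sore_throat and high_risk THEN admit]. New: admit.
Round 3: rule 4 [IF admit and high_risk THEN age_over_65]. New: age_over_65.
Closure: {admit, age_over_65, cough, fever_present, high_risk, observe_4h, order_xray, sore_throat} — 8 facts.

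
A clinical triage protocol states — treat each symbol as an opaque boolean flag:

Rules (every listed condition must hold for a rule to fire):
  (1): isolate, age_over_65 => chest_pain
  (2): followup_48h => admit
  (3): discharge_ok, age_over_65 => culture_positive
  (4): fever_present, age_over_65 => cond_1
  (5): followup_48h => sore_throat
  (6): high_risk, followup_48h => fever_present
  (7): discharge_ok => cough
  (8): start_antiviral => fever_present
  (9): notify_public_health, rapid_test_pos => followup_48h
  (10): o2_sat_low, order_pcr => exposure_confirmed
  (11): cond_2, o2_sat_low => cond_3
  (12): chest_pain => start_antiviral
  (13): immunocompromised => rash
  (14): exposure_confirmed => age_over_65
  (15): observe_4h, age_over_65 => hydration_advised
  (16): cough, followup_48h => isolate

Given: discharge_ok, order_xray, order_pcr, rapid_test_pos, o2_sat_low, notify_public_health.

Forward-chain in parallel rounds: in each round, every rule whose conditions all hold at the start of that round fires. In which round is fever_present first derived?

5

Round 1 — (7), (9), (10), derive cough, followup_48h, exposure_confirmed.
Round 2 — (2), (5), (14), (16), derive admit, sore_throat, age_over_65, isolate.
Round 3 — (1), (3), derive chest_pain, culture_positive.
Round 4 — (12), derive start_antiviral.
Round 5 — (8), derive fever_present.
fever_present first appears in round 5.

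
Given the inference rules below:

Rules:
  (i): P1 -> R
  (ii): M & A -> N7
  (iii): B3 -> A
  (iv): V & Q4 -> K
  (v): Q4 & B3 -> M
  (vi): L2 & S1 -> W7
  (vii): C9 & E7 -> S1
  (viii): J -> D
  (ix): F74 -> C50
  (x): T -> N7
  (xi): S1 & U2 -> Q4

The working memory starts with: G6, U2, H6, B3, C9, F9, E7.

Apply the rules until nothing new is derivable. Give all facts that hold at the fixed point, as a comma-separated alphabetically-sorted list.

[1] (iii) [B3 -> A]; (vii) [C9 & E7 -> S1]. ⇒ new: A, S1.
[2] (xi) [S1 & U2 -> Q4]. ⇒ new: Q4.
[3] (v) [Q4 & B3 -> M]. ⇒ new: M.
[4] (ii) [M & A -> N7]. ⇒ new: N7.

A, B3, C9, E7, F9, G6, H6, M, N7, Q4, S1, U2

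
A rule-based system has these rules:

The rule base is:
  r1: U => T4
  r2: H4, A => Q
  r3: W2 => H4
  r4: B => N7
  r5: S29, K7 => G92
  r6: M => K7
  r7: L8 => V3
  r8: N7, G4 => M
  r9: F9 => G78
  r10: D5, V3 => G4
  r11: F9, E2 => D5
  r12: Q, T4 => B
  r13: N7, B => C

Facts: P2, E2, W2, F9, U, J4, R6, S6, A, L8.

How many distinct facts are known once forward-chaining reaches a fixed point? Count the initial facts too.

22

Round 1 — r1, r3, r7, r9, r11, derive T4, H4, V3, G78, D5.
Round 2 — r2, r10, derive Q, G4.
Round 3 — r12, derive B.
Round 4 — r4, derive N7.
Round 5 — r8, r13, derive M, C.
Round 6 — r6, derive K7.
Closure: {A, B, C, D5, E2, F9, G4, G78, H4, J4, K7, L8, M, N7, P2, Q, R6, S6, T4, U, V3, W2} — 22 facts.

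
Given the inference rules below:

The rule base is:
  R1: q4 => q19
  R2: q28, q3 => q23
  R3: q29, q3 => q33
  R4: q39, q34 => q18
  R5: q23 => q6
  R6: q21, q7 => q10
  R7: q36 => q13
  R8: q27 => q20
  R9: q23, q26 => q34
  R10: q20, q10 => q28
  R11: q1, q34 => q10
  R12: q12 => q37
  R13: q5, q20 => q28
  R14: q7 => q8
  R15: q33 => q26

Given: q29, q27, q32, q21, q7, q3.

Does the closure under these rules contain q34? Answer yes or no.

yes

Round 1 — R3, R6, R8, R14, derive q33, q10, q20, q8.
Round 2 — R10, R15, derive q28, q26.
Round 3 — R2, derive q23.
Round 4 — R5, R9, derive q6, q34.
q34 appears in round 4, so it is derivable.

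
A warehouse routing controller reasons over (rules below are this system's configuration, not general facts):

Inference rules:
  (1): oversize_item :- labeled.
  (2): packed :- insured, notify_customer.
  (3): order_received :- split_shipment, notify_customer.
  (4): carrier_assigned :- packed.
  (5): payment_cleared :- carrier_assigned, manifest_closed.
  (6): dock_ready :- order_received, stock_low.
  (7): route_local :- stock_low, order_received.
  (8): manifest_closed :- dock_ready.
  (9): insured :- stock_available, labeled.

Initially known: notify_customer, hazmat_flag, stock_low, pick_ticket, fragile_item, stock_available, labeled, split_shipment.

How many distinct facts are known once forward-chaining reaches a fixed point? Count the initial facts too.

17

Round 1: (1) [oversize_item :- labeled.]; (3) [order_received :- split_shipment, notify_customer.]; (9) [insured :- stock_available, labeled.]. New: oversize_item, order_received, insured.
Round 2: (2) [packed :- insured, notify_customer.]; (6) [dock_ready :- order_received, stock_low.]; (7) [route_local :- stock_low, order_received.]. New: packed, dock_ready, route_local.
Round 3: (4) [carrier_assigned :- packed.]; (8) [manifest_closed :- dock_ready.]. New: carrier_assigned, manifest_closed.
Round 4: (5) [payment_cleared :- carrier_assigned, manifest_closed.]. New: payment_cleared.
Closure: {carrier_assigned, dock_ready, fragile_item, hazmat_flag, insured, labeled, manifest_closed, notify_customer, order_received, oversize_item, packed, payment_cleared, pick_ticket, route_local, split_shipment, stock_available, stock_low} — 17 facts.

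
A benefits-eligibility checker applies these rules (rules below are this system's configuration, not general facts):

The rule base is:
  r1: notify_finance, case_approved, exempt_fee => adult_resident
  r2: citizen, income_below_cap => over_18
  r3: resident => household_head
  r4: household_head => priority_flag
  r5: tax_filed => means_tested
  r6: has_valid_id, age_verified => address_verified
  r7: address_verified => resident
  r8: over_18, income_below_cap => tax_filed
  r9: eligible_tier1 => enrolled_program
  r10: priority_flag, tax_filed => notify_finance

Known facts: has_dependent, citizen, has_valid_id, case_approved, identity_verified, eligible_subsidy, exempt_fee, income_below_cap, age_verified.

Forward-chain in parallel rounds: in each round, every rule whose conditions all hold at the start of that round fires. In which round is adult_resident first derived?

Round 1 fires r2, r6, giving over_18, address_verified.
Round 2 fires r7, r8, giving resident, tax_filed.
Round 3 fires r3, r5, giving household_head, means_tested.
Round 4 fires r4, giving priority_flag.
Round 5 fires r10, giving notify_finance.
Round 6 fires r1, giving adult_resident.
adult_resident first appears in round 6.

6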